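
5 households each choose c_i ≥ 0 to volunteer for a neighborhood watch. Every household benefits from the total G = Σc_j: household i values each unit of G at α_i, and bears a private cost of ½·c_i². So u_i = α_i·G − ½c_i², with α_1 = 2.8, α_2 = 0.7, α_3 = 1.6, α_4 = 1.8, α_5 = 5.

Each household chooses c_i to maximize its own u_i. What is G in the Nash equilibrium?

11.9

Household i's FOC: ∂u_i/∂c_i = α_i − c_i = 0, so c_i* = α_i.
NE contributions = (2.8, 0.7, 1.6, 1.8, 5); G = 11.9.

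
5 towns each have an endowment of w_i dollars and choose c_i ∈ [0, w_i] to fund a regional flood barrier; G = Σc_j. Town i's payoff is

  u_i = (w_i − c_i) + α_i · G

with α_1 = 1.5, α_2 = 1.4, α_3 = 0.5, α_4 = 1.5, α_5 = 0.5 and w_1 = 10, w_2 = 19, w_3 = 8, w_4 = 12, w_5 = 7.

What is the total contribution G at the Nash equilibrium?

41

∂u_i/∂c_i = α_i − 1, so town i contributes w_i if α_i > 1, else 0.
α_i > 1 for i ∈ {1, 2, 4}; NE contributions (10, 19, 0, 12, 0), G = 41.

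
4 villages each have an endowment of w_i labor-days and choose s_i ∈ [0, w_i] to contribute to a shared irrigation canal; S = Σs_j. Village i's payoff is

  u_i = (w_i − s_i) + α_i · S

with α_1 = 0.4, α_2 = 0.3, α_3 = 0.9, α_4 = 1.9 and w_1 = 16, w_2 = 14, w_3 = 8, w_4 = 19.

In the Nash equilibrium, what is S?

∂u_i/∂s_i = α_i − 1, so village i contributes w_i if α_i > 1, else 0.
α_i > 1 for i ∈ {4}; NE contributions (0, 0, 0, 19), S = 19.

19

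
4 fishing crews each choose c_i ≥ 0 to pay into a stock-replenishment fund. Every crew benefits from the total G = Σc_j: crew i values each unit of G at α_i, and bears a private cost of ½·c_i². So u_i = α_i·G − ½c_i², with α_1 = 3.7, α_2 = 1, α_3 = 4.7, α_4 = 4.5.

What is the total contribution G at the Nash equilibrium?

13.9

Crew i's FOC: ∂u_i/∂c_i = α_i − c_i = 0, so c_i* = α_i.
NE contributions = (3.7, 1, 4.7, 4.5); G = 13.9.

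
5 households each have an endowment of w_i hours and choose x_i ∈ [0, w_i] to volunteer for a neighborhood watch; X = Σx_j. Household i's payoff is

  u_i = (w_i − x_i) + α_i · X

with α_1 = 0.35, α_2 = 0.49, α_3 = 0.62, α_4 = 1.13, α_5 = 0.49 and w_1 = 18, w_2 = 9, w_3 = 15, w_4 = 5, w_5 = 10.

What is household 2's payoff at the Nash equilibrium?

∂u_i/∂x_i = α_i − 1, so household i contributes w_i if α_i > 1, else 0.
α_i > 1 for i ∈ {4}; NE contributions (0, 0, 0, 5, 0), X = 5.
u_2 = (9 − 0) + 0.49·5 = 11.45.

11.45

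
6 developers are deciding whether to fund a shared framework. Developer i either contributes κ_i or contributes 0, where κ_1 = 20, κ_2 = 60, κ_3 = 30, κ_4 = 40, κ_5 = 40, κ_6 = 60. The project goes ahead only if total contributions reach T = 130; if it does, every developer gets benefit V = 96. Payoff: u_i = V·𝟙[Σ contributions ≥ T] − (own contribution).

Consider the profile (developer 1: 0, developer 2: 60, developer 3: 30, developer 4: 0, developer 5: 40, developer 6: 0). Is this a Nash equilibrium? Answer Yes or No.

Yes

Total = 130 ≥ 130: provided.
Developer 1 (pledges 0, payoff 96): pledging 20 → total 150, payoff 76. No gain.
Developer 2 (pledges 60, payoff 36): dropping to 0 → total 70, payoff 0. No gain.
Developer 3 (pledges 30, payoff 66): dropping to 0 → total 100, payoff 0. No gain.
Developer 4 (pledges 0, payoff 96): pledging 40 → total 170, payoff 56. No gain.
Developer 5 (pledges 40, payoff 56): dropping to 0 → total 90, payoff 0. No gain.
Developer 6 (pledges 0, payoff 96): pledging 60 → total 190, payoff 36. No gain.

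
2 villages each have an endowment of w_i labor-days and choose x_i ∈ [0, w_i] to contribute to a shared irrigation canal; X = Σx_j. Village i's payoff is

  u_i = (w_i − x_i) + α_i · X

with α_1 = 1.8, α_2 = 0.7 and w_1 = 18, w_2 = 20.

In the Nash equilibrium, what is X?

18

∂u_i/∂x_i = α_i − 1, so village i contributes w_i if α_i > 1, else 0.
α_i > 1 for i ∈ {1}; NE contributions (18, 0), X = 18.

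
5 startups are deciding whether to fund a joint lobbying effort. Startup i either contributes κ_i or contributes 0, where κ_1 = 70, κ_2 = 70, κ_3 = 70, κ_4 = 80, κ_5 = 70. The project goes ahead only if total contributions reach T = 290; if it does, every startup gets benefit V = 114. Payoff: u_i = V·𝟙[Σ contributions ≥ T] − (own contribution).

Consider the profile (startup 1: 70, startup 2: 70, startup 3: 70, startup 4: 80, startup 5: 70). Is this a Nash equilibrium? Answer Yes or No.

Total = 360 ≥ 290: provided.
Startup 1 (pledges 70, payoff 44): dropping to 0 → total 290, payoff 114. Profitable deviation.

No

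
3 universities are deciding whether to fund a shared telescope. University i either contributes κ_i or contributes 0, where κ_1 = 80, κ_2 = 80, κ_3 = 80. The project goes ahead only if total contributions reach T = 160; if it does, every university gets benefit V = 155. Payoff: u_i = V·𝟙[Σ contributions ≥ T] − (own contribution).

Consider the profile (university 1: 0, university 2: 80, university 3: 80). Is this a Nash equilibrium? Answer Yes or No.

Yes

Total = 160 ≥ 160: provided.
University 1 (pledges 0, payoff 155): pledging 80 → total 240, payoff 75. No gain.
University 2 (pledges 80, payoff 75): dropping to 0 → total 80, payoff 0. No gain.
University 3 (pledges 80, payoff 75): dropping to 0 → total 80, payoff 0. No gain.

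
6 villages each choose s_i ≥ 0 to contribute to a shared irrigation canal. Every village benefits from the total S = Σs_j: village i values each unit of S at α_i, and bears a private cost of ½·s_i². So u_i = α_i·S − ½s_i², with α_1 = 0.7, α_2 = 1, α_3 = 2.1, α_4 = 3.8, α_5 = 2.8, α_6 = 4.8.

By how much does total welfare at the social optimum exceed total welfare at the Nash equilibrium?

487.69

Village i's FOC: ∂u_i/∂s_i = α_i − s_i = 0, so s_i* = α_i.
NE contributions = (0.7, 1, 2.1, 3.8, 2.8, 4.8); S = 15.2.
W^NE = (Σα)·S − ½Σα_i² = 15.2² − ½·51.22 = 205.43.
Planner sets s_i = Σα_j = 15.2 for every i, so S^SO = 6·15.2 = 91.2.
W^SO = (Σα)·S^SO − ½·6·(Σα)² = (6/2)·15.2² = 693.12.
Deadweight loss = W^SO − W^NE = 487.69.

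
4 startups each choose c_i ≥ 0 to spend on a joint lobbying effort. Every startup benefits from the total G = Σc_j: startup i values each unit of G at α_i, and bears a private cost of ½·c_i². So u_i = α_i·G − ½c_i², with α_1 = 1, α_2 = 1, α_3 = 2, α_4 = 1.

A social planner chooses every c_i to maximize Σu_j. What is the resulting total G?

20

Planner FOC: ∂(Σu_j)/∂c_i = (Σα_j) − c_i = 0, so c_i^SO = Σα_j = 5 for every i; G^SO = 20.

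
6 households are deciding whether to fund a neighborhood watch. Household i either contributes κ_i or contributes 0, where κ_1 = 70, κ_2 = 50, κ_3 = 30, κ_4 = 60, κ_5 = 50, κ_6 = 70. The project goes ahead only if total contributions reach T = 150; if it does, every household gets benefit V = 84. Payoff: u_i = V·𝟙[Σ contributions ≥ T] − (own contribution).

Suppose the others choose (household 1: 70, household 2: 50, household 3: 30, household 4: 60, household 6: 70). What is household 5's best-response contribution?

0

Others' total = 280 ≥ 150; contributing adds cost 50 for no extra benefit.
Best response: 0.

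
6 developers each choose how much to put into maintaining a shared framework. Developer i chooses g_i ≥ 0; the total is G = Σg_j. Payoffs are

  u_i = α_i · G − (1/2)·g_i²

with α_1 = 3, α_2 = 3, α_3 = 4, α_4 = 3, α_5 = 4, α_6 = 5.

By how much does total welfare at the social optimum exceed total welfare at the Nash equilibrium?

1010

Developer i's FOC: ∂u_i/∂g_i = α_i − g_i = 0, so g_i* = α_i.
NE contributions = (3, 3, 4, 3, 4, 5); G = 22.
W^NE = (Σα)·G − ½Σα_i² = 22² − ½·84 = 442.
Planner sets g_i = Σα_j = 22 for every i, so G^SO = 6·22 = 132.
W^SO = (Σα)·G^SO − ½·6·(Σα)² = (6/2)·22² = 1452.
Deadweight loss = W^SO − W^NE = 1010.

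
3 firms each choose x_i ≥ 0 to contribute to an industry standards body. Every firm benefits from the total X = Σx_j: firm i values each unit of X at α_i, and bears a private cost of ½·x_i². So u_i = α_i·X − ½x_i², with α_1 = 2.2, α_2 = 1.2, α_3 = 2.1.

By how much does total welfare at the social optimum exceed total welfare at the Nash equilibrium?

20.47

Firm i's FOC: ∂u_i/∂x_i = α_i − x_i = 0, so x_i* = α_i.
NE contributions = (2.2, 1.2, 2.1); X = 5.5.
W^NE = (Σα)·X − ½Σα_i² = 5.5² − ½·10.69 = 24.905.
Planner sets x_i = Σα_j = 5.5 for every i, so X^SO = 3·5.5 = 16.5.
W^SO = (Σα)·X^SO − ½·3·(Σα)² = (3/2)·5.5² = 45.375.
Deadweight loss = W^SO − W^NE = 20.47.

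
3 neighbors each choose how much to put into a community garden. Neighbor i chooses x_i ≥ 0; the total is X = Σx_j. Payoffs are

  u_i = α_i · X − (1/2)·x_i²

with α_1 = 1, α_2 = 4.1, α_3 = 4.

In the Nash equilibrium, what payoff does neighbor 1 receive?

Neighbor i's FOC: ∂u_i/∂x_i = α_i − x_i = 0, so x_i* = α_i.
NE contributions = (1, 4.1, 4); X = 9.1.
u_1 = α_1·X − ½·(x_1)² = 1·9.1 − ½·1² = 8.6.

8.6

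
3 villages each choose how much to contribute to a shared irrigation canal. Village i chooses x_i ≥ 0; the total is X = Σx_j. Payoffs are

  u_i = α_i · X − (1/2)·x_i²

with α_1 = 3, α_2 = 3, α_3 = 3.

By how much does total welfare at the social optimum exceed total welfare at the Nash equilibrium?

Village i's FOC: ∂u_i/∂x_i = α_i − x_i = 0, so x_i* = α_i.
NE contributions = (3, 3, 3); X = 9.
W^NE = (Σα)·X − ½Σα_i² = 9² − ½·27 = 67.5.
Planner sets x_i = Σα_j = 9 for every i, so X^SO = 3·9 = 27.
W^SO = (Σα)·X^SO − ½·3·(Σα)² = (3/2)·9² = 121.5.
Deadweight loss = W^SO − W^NE = 54.

54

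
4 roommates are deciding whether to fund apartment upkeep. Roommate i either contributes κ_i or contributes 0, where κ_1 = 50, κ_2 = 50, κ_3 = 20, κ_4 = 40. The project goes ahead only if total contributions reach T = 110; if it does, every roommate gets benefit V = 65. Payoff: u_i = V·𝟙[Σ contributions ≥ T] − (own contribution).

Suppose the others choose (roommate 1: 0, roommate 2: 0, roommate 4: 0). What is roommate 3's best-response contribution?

0

Others' total = 0. Even contributing 20 gives 20 < 110: no benefit either way.
Best response: 0.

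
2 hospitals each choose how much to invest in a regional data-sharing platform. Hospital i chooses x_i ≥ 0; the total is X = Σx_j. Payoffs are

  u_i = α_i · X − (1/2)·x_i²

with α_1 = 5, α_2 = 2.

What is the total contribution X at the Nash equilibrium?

7

Hospital i's FOC: ∂u_i/∂x_i = α_i − x_i = 0, so x_i* = α_i.
NE contributions = (5, 2); X = 7.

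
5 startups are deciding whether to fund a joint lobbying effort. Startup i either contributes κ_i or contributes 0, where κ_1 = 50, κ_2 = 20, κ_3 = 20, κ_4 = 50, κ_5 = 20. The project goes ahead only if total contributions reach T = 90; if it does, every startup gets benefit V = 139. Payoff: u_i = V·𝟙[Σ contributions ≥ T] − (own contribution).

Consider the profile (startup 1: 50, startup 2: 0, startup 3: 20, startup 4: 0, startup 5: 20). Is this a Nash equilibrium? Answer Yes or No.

Total = 90 ≥ 90: provided.
Startup 1 (pledges 50, payoff 89): dropping to 0 → total 40, payoff 0. No gain.
Startup 2 (pledges 0, payoff 139): pledging 20 → total 110, payoff 119. No gain.
Startup 3 (pledges 20, payoff 119): dropping to 0 → total 70, payoff 0. No gain.
Startup 4 (pledges 0, payoff 139): pledging 50 → total 140, payoff 89. No gain.
Startup 5 (pledges 20, payoff 119): dropping to 0 → total 70, payoff 0. No gain.

Yes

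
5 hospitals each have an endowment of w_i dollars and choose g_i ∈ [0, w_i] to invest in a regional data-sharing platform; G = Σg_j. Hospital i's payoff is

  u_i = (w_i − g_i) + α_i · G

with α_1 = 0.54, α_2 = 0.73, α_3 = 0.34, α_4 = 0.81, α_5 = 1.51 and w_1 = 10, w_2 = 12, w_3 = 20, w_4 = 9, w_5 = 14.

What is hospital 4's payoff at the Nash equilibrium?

20.34

∂u_i/∂g_i = α_i − 1, so hospital i contributes w_i if α_i > 1, else 0.
α_i > 1 for i ∈ {5}; NE contributions (0, 0, 0, 0, 14), G = 14.
u_4 = (9 − 0) + 0.81·14 = 20.34.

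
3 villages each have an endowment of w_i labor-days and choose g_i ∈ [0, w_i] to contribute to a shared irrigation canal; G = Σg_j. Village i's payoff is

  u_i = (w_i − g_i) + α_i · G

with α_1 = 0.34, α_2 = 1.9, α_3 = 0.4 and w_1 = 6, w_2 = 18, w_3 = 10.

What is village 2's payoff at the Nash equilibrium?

∂u_i/∂g_i = α_i − 1, so village i contributes w_i if α_i > 1, else 0.
α_i > 1 for i ∈ {2}; NE contributions (0, 18, 0), G = 18.
u_2 = (18 − 18) + 1.9·18 = 34.2.

34.2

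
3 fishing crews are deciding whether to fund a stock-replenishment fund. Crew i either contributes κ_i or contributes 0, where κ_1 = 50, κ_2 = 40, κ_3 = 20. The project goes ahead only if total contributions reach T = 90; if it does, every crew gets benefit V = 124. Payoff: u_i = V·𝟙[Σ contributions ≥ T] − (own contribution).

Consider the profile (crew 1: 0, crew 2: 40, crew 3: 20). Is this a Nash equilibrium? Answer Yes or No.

No

Total = 60 < 90: not provided.
Crew 1 (pledges 0, payoff 0): pledging 50 → total 110, payoff 74. Profitable deviation.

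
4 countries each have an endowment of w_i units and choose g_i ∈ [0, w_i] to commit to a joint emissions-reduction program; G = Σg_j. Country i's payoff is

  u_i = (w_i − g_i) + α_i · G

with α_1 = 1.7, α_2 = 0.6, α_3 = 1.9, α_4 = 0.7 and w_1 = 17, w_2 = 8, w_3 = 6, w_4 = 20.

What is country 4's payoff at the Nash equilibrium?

36.1

∂u_i/∂g_i = α_i − 1, so country i contributes w_i if α_i > 1, else 0.
α_i > 1 for i ∈ {1, 3}; NE contributions (17, 0, 6, 0), G = 23.
u_4 = (20 − 0) + 0.7·23 = 36.1.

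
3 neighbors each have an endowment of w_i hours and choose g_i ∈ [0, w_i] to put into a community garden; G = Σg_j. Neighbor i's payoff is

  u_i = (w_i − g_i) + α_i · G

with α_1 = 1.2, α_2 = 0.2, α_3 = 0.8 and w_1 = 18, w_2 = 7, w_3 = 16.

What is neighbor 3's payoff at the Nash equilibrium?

30.4

∂u_i/∂g_i = α_i − 1, so neighbor i contributes w_i if α_i > 1, else 0.
α_i > 1 for i ∈ {1}; NE contributions (18, 0, 0), G = 18.
u_3 = (16 − 0) + 0.8·18 = 30.4.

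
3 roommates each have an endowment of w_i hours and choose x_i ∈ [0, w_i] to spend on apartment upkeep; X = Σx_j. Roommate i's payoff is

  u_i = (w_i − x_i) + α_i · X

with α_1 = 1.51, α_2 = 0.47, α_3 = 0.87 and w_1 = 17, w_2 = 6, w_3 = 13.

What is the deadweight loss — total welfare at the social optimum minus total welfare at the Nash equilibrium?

35.15

∂u_i/∂x_i = α_i − 1, so roommate i contributes w_i if α_i > 1, else 0.
α_i > 1 for i ∈ {1}; NE contributions (17, 0, 0), X = 17.
W^NE = Σw_i − X^NE + (Σα_i)·X^NE = 36 + 1.85·17 = 67.45.
Planner: ∂(Σu_j)/∂x_i = Σα_j − 1 = 1.85 > 0, so everyone contributes w_i; X^SO = 36, W^SO = 36 + 1.85·36 = 102.6.
Deadweight loss = 35.15.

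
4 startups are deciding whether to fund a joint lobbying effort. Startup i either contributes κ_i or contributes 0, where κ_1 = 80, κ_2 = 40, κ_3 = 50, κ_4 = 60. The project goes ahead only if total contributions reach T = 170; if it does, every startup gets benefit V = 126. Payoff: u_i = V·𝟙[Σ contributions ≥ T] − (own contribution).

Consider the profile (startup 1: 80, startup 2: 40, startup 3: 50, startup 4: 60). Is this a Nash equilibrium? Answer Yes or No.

Total = 230 ≥ 170: provided.
Startup 1 (pledges 80, payoff 46): dropping to 0 → total 150, payoff 0. No gain.
Startup 2 (pledges 40, payoff 86): dropping to 0 → total 190, payoff 126. Profitable deviation.

No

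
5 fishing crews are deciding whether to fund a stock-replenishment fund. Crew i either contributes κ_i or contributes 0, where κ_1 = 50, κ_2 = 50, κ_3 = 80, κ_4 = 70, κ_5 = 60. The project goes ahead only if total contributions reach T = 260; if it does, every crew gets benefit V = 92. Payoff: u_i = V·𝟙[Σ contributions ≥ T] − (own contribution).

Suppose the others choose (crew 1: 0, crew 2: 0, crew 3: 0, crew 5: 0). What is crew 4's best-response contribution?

Others' total = 0. Even contributing 70 gives 70 < 260: no benefit either way.
Best response: 0.

0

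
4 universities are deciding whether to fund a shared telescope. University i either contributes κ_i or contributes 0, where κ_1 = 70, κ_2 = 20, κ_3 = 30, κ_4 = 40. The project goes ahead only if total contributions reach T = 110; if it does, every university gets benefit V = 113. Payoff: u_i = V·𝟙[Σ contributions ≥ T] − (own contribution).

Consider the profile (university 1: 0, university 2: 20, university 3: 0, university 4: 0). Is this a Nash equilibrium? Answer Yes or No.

Total = 20 < 110: not provided.
University 1 (pledges 0, payoff 0): pledging 70 → total 90, payoff -70. No gain.
University 2 (pledges 20, payoff -20): dropping to 0 → total 0, payoff 0. Profitable deviation.

No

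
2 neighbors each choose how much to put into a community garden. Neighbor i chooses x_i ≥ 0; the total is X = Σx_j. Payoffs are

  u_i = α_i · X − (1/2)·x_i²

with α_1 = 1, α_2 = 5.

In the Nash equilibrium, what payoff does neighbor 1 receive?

5.5

Neighbor i's FOC: ∂u_i/∂x_i = α_i − x_i = 0, so x_i* = α_i.
NE contributions = (1, 5); X = 6.
u_1 = α_1·X − ½·(x_1)² = 1·6 − ½·1² = 5.5.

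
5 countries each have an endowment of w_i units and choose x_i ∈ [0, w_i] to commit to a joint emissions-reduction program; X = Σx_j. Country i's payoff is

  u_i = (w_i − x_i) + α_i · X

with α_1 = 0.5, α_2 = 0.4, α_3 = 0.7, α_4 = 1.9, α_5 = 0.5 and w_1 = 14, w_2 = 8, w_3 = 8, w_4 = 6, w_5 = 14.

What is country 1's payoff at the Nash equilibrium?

∂u_i/∂x_i = α_i − 1, so country i contributes w_i if α_i > 1, else 0.
α_i > 1 for i ∈ {4}; NE contributions (0, 0, 0, 6, 0), X = 6.
u_1 = (14 − 0) + 0.5·6 = 17.

17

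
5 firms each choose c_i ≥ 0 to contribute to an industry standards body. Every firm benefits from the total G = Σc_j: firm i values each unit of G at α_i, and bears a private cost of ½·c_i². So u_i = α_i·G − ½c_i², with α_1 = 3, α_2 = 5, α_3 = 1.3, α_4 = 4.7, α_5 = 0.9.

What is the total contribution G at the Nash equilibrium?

Firm i's FOC: ∂u_i/∂c_i = α_i − c_i = 0, so c_i* = α_i.
NE contributions = (3, 5, 1.3, 4.7, 0.9); G = 14.9.

14.9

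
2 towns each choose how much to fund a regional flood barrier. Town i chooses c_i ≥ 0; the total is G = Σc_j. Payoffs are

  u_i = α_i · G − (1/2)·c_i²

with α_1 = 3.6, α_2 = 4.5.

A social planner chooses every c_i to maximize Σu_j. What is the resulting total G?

Planner FOC: ∂(Σu_j)/∂c_i = (Σα_j) − c_i = 0, so c_i^SO = Σα_j = 8.1 for every i; G^SO = 16.2.

16.2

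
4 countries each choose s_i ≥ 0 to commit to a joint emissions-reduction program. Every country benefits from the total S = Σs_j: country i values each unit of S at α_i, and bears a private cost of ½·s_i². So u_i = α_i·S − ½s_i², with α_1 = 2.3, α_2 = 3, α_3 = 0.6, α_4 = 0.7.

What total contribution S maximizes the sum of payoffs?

Planner FOC: ∂(Σu_j)/∂s_i = (Σα_j) − s_i = 0, so s_i^SO = Σα_j = 6.6 for every i; S^SO = 26.4.

26.4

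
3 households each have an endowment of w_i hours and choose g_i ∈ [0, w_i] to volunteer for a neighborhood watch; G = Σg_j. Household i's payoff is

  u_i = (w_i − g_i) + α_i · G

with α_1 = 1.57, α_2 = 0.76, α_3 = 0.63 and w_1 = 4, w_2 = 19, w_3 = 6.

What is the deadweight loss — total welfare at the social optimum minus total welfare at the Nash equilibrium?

∂u_i/∂g_i = α_i − 1, so household i contributes w_i if α_i > 1, else 0.
α_i > 1 for i ∈ {1}; NE contributions (4, 0, 0), G = 4.
W^NE = Σw_i − G^NE + (Σα_i)·G^NE = 29 + 1.96·4 = 36.84.
Planner: ∂(Σu_j)/∂g_i = Σα_j − 1 = 1.96 > 0, so everyone contributes w_i; G^SO = 29, W^SO = 29 + 1.96·29 = 85.84.
Deadweight loss = 49.

49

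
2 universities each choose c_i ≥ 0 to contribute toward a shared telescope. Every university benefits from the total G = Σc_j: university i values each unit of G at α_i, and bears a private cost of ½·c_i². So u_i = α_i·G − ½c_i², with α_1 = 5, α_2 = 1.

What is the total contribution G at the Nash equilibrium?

University i's FOC: ∂u_i/∂c_i = α_i − c_i = 0, so c_i* = α_i.
NE contributions = (5, 1); G = 6.

6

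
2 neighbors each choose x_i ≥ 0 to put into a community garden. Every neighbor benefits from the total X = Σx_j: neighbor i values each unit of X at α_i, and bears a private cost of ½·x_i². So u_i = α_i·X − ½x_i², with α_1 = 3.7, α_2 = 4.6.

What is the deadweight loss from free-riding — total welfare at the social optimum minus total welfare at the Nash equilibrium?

Neighbor i's FOC: ∂u_i/∂x_i = α_i − x_i = 0, so x_i* = α_i.
NE contributions = (3.7, 4.6); X = 8.3.
W^NE = (Σα)·X − ½Σα_i² = 8.3² − ½·34.85 = 51.465.
Planner sets x_i = Σα_j = 8.3 for every i, so X^SO = 2·8.3 = 16.6.
W^SO = (Σα)·X^SO − ½·2·(Σα)² = (2/2)·8.3² = 68.89.
Deadweight loss = W^SO − W^NE = 17.425.

17.425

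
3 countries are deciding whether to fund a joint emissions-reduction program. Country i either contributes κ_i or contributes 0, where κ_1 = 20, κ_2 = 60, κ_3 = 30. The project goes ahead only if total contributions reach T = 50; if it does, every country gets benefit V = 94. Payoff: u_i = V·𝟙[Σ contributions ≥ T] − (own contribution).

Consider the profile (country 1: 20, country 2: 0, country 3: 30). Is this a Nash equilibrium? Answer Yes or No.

Total = 50 ≥ 50: provided.
Country 1 (pledges 20, payoff 74): dropping to 0 → total 30, payoff 0. No gain.
Country 2 (pledges 0, payoff 94): pledging 60 → total 110, payoff 34. No gain.
Country 3 (pledges 30, payoff 64): dropping to 0 → total 20, payoff 0. No gain.

Yes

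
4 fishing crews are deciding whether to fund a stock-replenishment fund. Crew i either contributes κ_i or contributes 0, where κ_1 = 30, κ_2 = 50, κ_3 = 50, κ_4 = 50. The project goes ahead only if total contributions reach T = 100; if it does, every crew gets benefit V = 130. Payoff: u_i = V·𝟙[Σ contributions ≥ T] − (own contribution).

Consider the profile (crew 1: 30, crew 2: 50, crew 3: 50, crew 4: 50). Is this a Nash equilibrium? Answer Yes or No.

Total = 180 ≥ 100: provided.
Crew 1 (pledges 30, payoff 100): dropping to 0 → total 150, payoff 130. Profitable deviation.

No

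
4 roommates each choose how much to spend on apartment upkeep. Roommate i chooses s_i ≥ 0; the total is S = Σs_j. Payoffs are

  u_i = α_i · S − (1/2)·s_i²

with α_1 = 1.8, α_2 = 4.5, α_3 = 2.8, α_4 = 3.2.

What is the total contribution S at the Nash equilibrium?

Roommate i's FOC: ∂u_i/∂s_i = α_i − s_i = 0, so s_i* = α_i.
NE contributions = (1.8, 4.5, 2.8, 3.2); S = 12.3.

12.3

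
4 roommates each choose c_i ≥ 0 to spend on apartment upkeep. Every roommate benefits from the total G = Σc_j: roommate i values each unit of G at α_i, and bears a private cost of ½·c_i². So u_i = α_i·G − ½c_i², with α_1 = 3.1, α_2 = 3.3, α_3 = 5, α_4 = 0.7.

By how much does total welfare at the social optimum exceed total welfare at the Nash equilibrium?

169.405

Roommate i's FOC: ∂u_i/∂c_i = α_i − c_i = 0, so c_i* = α_i.
NE contributions = (3.1, 3.3, 5, 0.7); G = 12.1.
W^NE = (Σα)·G − ½Σα_i² = 12.1² − ½·45.99 = 123.415.
Planner sets c_i = Σα_j = 12.1 for every i, so G^SO = 4·12.1 = 48.4.
W^SO = (Σα)·G^SO − ½·4·(Σα)² = (4/2)·12.1² = 292.82.
Deadweight loss = W^SO − W^NE = 169.405.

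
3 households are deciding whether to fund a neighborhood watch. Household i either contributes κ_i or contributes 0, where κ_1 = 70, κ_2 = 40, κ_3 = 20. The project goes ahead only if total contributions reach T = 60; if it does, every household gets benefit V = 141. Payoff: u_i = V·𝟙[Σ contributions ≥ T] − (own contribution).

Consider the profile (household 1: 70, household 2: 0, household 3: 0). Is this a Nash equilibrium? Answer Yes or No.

Yes

Total = 70 ≥ 60: provided.
Household 1 (pledges 70, payoff 71): dropping to 0 → total 0, payoff 0. No gain.
Household 2 (pledges 0, payoff 141): pledging 40 → total 110, payoff 101. No gain.
Household 3 (pledges 0, payoff 141): pledging 20 → total 90, payoff 121. No gain.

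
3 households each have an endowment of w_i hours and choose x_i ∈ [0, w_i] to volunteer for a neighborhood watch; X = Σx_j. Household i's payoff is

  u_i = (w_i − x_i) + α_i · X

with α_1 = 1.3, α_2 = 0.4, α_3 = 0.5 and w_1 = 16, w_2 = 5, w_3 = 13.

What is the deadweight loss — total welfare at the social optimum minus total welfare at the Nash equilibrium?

21.6

∂u_i/∂x_i = α_i − 1, so household i contributes w_i if α_i > 1, else 0.
α_i > 1 for i ∈ {1}; NE contributions (16, 0, 0), X = 16.
W^NE = Σw_i − X^NE + (Σα_i)·X^NE = 34 + 1.2·16 = 53.2.
Planner: ∂(Σu_j)/∂x_i = Σα_j − 1 = 1.2 > 0, so everyone contributes w_i; X^SO = 34, W^SO = 34 + 1.2·34 = 74.8.
Deadweight loss = 21.6.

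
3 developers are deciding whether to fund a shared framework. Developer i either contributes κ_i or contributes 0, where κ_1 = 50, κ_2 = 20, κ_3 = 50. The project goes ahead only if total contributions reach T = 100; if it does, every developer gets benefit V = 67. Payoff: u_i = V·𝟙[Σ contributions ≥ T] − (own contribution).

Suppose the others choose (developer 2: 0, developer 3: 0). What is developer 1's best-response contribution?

0

Others' total = 0. Even contributing 50 gives 50 < 100: no benefit either way.
Best response: 0.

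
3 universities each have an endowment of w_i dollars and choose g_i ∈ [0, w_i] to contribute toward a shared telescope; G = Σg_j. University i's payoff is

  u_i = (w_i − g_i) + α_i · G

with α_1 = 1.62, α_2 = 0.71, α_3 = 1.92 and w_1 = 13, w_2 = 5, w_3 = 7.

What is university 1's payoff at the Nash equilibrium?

∂u_i/∂g_i = α_i − 1, so university i contributes w_i if α_i > 1, else 0.
α_i > 1 for i ∈ {1, 3}; NE contributions (13, 0, 7), G = 20.
u_1 = (13 − 13) + 1.62·20 = 32.4.

32.4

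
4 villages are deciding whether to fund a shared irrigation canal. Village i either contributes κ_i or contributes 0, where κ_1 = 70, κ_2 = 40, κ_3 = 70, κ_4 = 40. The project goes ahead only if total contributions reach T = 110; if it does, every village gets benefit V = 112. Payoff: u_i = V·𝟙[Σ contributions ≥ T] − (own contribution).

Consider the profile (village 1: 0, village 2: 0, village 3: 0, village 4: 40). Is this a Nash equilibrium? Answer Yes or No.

No

Total = 40 < 110: not provided.
Village 1 (pledges 0, payoff 0): pledging 70 → total 110, payoff 42. Profitable deviation.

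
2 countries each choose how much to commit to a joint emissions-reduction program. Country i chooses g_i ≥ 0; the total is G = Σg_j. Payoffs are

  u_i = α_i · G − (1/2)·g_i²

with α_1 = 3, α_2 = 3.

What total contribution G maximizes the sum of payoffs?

12

Planner FOC: ∂(Σu_j)/∂g_i = (Σα_j) − g_i = 0, so g_i^SO = Σα_j = 6 for every i; G^SO = 12.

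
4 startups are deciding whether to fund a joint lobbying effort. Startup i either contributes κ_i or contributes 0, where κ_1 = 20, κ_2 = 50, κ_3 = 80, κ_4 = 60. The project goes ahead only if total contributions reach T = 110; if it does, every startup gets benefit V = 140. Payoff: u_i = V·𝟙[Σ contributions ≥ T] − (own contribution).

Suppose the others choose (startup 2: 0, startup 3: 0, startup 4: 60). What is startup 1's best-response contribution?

0

Others' total = 60. Even contributing 20 gives 80 < 110: no benefit either way.
Best response: 0.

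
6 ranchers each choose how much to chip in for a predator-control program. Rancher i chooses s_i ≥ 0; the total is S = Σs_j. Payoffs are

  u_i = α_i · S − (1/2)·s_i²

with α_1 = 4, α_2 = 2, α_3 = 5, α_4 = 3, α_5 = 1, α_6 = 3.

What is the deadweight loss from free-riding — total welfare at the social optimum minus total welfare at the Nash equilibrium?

Rancher i's FOC: ∂u_i/∂s_i = α_i − s_i = 0, so s_i* = α_i.
NE contributions = (4, 2, 5, 3, 1, 3); S = 18.
W^NE = (Σα)·S − ½Σα_i² = 18² − ½·64 = 292.
Planner sets s_i = Σα_j = 18 for every i, so S^SO = 6·18 = 108.
W^SO = (Σα)·S^SO − ½·6·(Σα)² = (6/2)·18² = 972.
Deadweight loss = W^SO − W^NE = 680.

680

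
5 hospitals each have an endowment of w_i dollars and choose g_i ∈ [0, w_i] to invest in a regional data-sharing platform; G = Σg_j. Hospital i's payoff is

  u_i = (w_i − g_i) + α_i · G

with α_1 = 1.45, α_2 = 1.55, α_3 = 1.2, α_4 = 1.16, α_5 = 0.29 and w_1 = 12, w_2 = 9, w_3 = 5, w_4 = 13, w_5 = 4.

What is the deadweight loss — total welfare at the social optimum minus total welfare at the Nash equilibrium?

∂u_i/∂g_i = α_i − 1, so hospital i contributes w_i if α_i > 1, else 0.
α_i > 1 for i ∈ {1, 2, 3, 4}; NE contributions (12, 9, 5, 13, 0), G = 39.
W^NE = Σw_i − G^NE + (Σα_i)·G^NE = 43 + 4.65·39 = 224.35.
Planner: ∂(Σu_j)/∂g_i = Σα_j − 1 = 4.65 > 0, so everyone contributes w_i; G^SO = 43, W^SO = 43 + 4.65·43 = 242.95.
Deadweight loss = 18.6.

18.6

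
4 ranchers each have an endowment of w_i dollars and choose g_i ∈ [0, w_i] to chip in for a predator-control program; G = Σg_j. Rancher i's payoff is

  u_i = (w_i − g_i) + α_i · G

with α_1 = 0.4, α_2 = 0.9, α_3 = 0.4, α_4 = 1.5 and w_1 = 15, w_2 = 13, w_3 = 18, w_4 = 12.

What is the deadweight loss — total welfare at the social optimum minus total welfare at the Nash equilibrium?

∂u_i/∂g_i = α_i − 1, so rancher i contributes w_i if α_i > 1, else 0.
α_i > 1 for i ∈ {4}; NE contributions (0, 0, 0, 12), G = 12.
W^NE = Σw_i − G^NE + (Σα_i)·G^NE = 58 + 2.2·12 = 84.4.
Planner: ∂(Σu_j)/∂g_i = Σα_j − 1 = 2.2 > 0, so everyone contributes w_i; G^SO = 58, W^SO = 58 + 2.2·58 = 185.6.
Deadweight loss = 101.2.

101.2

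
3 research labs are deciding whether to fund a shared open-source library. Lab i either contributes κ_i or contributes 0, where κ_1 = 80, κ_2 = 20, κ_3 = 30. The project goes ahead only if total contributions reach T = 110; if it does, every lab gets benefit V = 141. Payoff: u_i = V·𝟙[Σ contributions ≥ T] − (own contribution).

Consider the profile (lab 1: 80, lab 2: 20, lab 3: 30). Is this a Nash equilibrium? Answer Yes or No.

No

Total = 130 ≥ 110: provided.
Lab 1 (pledges 80, payoff 61): dropping to 0 → total 50, payoff 0. No gain.
Lab 2 (pledges 20, payoff 121): dropping to 0 → total 110, payoff 141. Profitable deviation.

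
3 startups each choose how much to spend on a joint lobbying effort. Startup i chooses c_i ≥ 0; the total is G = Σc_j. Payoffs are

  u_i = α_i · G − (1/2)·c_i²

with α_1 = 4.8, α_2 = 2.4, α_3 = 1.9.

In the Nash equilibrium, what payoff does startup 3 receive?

15.485

Startup i's FOC: ∂u_i/∂c_i = α_i − c_i = 0, so c_i* = α_i.
NE contributions = (4.8, 2.4, 1.9); G = 9.1.
u_3 = α_3·G − ½·(c_3)² = 1.9·9.1 − ½·1.9² = 15.485.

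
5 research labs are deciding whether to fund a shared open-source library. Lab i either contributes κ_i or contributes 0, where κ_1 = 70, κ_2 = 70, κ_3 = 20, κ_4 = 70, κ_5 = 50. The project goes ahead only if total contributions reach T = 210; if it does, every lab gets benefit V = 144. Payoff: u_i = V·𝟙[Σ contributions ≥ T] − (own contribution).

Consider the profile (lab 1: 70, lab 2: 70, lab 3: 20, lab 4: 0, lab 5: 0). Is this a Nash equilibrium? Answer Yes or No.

No

Total = 160 < 210: not provided.
Lab 1 (pledges 70, payoff -70): dropping to 0 → total 90, payoff 0. Profitable deviation.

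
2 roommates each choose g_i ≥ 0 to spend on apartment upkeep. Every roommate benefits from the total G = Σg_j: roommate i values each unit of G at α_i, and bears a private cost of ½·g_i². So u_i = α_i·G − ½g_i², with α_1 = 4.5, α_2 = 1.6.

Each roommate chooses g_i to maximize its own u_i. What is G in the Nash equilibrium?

6.1

Roommate i's FOC: ∂u_i/∂g_i = α_i − g_i = 0, so g_i* = α_i.
NE contributions = (4.5, 1.6); G = 6.1.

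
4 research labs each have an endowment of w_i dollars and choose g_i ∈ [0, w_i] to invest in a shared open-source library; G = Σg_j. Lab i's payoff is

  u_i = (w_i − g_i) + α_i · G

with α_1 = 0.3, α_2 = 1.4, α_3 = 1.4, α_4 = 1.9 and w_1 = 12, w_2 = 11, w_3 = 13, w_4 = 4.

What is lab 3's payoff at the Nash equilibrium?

∂u_i/∂g_i = α_i − 1, so lab i contributes w_i if α_i > 1, else 0.
α_i > 1 for i ∈ {2, 3, 4}; NE contributions (0, 11, 13, 4), G = 28.
u_3 = (13 − 13) + 1.4·28 = 39.2.

39.2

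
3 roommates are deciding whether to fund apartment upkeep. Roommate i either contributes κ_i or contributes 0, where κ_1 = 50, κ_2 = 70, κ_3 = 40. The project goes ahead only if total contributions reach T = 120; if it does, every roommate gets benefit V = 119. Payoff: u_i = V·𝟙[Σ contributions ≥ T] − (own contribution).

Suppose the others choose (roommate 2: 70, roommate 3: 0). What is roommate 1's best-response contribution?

50

Others' total = 70. Contributing 50 brings total to 120 ≥ 120: gain V − κ_1 = 69.
Best response: 50.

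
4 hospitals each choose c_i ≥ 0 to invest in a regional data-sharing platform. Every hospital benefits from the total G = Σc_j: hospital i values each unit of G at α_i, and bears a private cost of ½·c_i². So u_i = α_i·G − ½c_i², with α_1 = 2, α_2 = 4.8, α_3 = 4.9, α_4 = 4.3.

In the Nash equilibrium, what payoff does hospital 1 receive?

Hospital i's FOC: ∂u_i/∂c_i = α_i − c_i = 0, so c_i* = α_i.
NE contributions = (2, 4.8, 4.9, 4.3); G = 16.
u_1 = α_1·G − ½·(c_1)² = 2·16 − ½·2² = 30.

30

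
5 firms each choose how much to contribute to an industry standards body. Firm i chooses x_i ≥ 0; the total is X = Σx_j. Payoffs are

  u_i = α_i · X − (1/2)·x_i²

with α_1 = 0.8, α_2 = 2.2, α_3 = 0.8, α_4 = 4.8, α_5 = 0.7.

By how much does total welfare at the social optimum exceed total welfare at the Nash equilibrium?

Firm i's FOC: ∂u_i/∂x_i = α_i − x_i = 0, so x_i* = α_i.
NE contributions = (0.8, 2.2, 0.8, 4.8, 0.7); X = 9.3.
W^NE = (Σα)·X − ½Σα_i² = 9.3² − ½·29.65 = 71.665.
Planner sets x_i = Σα_j = 9.3 for every i, so X^SO = 5·9.3 = 46.5.
W^SO = (Σα)·X^SO − ½·5·(Σα)² = (5/2)·9.3² = 216.225.
Deadweight loss = W^SO − W^NE = 144.56.

144.56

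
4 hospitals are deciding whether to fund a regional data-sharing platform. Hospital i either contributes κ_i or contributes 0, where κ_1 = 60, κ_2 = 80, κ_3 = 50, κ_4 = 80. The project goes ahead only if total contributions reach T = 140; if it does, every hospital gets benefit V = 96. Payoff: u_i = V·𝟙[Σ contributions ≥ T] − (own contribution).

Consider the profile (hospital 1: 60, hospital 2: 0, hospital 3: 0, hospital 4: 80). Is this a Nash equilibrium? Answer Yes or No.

Yes

Total = 140 ≥ 140: provided.
Hospital 1 (pledges 60, payoff 36): dropping to 0 → total 80, payoff 0. No gain.
Hospital 2 (pledges 0, payoff 96): pledging 80 → total 220, payoff 16. No gain.
Hospital 3 (pledges 0, payoff 96): pledging 50 → total 190, payoff 46. No gain.
Hospital 4 (pledges 80, payoff 16): dropping to 0 → total 60, payoff 0. No gain.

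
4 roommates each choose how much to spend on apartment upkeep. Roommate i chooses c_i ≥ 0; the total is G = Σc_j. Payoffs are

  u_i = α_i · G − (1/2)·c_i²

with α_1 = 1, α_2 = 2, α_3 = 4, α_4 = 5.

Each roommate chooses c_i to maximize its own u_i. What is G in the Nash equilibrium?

Roommate i's FOC: ∂u_i/∂c_i = α_i − c_i = 0, so c_i* = α_i.
NE contributions = (1, 2, 4, 5); G = 12.

12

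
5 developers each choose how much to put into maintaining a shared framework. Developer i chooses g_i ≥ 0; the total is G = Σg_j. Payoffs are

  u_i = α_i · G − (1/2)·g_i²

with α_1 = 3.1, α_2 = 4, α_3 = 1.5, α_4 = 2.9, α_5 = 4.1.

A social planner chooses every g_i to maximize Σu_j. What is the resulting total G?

78

Planner FOC: ∂(Σu_j)/∂g_i = (Σα_j) − g_i = 0, so g_i^SO = Σα_j = 15.6 for every i; G^SO = 78.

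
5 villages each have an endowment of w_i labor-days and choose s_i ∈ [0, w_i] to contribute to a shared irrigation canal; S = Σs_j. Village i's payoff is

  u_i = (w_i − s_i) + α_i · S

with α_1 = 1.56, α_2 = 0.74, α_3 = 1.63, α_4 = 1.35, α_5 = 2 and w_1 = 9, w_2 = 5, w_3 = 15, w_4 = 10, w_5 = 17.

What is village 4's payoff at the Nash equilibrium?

∂u_i/∂s_i = α_i − 1, so village i contributes w_i if α_i > 1, else 0.
α_i > 1 for i ∈ {1, 3, 4, 5}; NE contributions (9, 0, 15, 10, 17), S = 51.
u_4 = (10 − 10) + 1.35·51 = 68.85.

68.85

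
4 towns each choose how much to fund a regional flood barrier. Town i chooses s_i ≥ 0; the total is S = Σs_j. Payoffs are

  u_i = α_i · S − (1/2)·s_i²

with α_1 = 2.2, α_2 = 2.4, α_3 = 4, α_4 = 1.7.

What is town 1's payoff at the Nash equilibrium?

Town i's FOC: ∂u_i/∂s_i = α_i − s_i = 0, so s_i* = α_i.
NE contributions = (2.2, 2.4, 4, 1.7); S = 10.3.
u_1 = α_1·S − ½·(s_1)² = 2.2·10.3 − ½·2.2² = 20.24.

20.24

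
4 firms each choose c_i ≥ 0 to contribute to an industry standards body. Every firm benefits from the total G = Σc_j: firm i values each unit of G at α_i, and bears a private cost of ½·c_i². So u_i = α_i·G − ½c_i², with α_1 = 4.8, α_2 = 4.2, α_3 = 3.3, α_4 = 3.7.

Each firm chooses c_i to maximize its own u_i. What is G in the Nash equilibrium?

Firm i's FOC: ∂u_i/∂c_i = α_i − c_i = 0, so c_i* = α_i.
NE contributions = (4.8, 4.2, 3.3, 3.7); G = 16.

16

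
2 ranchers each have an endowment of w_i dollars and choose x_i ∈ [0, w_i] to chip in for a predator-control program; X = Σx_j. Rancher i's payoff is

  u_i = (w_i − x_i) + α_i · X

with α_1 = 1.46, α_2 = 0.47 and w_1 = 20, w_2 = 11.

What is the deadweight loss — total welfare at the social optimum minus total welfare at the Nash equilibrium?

10.23

∂u_i/∂x_i = α_i − 1, so rancher i contributes w_i if α_i > 1, else 0.
α_i > 1 for i ∈ {1}; NE contributions (20, 0), X = 20.
W^NE = Σw_i − X^NE + (Σα_i)·X^NE = 31 + 0.93·20 = 49.6.
Planner: ∂(Σu_j)/∂x_i = Σα_j − 1 = 0.93 > 0, so everyone contributes w_i; X^SO = 31, W^SO = 31 + 0.93·31 = 59.83.
Deadweight loss = 10.23.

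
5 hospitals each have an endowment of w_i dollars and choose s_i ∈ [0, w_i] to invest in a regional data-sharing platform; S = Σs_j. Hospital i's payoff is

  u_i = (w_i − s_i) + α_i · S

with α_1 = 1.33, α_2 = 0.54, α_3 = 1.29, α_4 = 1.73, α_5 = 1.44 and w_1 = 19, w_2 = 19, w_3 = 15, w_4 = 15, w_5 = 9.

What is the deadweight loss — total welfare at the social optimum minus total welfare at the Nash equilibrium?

101.27

∂u_i/∂s_i = α_i − 1, so hospital i contributes w_i if α_i > 1, else 0.
α_i > 1 for i ∈ {1, 3, 4, 5}; NE contributions (19, 0, 15, 15, 9), S = 58.
W^NE = Σw_i − S^NE + (Σα_i)·S^NE = 77 + 5.33·58 = 386.14.
Planner: ∂(Σu_j)/∂s_i = Σα_j − 1 = 5.33 > 0, so everyone contributes w_i; S^SO = 77, W^SO = 77 + 5.33·77 = 487.41.
Deadweight loss = 101.27.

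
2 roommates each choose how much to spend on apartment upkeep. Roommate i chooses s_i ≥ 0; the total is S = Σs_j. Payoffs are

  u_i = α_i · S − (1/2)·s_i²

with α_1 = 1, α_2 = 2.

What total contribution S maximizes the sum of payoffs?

6

Planner FOC: ∂(Σu_j)/∂s_i = (Σα_j) − s_i = 0, so s_i^SO = Σα_j = 3 for every i; S^SO = 6.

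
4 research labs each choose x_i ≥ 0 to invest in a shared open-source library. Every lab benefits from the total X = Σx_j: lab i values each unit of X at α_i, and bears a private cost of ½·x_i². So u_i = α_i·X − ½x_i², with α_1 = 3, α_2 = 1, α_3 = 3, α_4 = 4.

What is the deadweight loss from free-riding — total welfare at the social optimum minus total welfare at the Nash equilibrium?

Lab i's FOC: ∂u_i/∂x_i = α_i − x_i = 0, so x_i* = α_i.
NE contributions = (3, 1, 3, 4); X = 11.
W^NE = (Σα)·X − ½Σα_i² = 11² − ½·35 = 103.5.
Planner sets x_i = Σα_j = 11 for every i, so X^SO = 4·11 = 44.
W^SO = (Σα)·X^SO − ½·4·(Σα)² = (4/2)·11² = 242.
Deadweight loss = W^SO − W^NE = 138.5.

138.5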